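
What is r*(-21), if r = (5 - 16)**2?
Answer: -2541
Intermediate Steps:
r = 121 (r = (-11)**2 = 121)
r*(-21) = 121*(-21) = -2541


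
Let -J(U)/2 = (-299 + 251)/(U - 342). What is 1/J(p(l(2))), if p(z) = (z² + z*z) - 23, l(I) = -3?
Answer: -347/96 ≈ -3.6146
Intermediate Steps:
p(z) = -23 + 2*z² (p(z) = (z² + z²) - 23 = 2*z² - 23 = -23 + 2*z²)
J(U) = 96/(-342 + U) (J(U) = -2*(-299 + 251)/(U - 342) = -(-96)/(-342 + U) = 96/(-342 + U))
1/J(p(l(2))) = 1/(96/(-342 + (-23 + 2*(-3)²))) = 1/(96/(-342 + (-23 + 2*9))) = 1/(96/(-342 + (-23 + 18))) = 1/(96/(-342 - 5)) = 1/(96/(-347)) = 1/(96*(-1/347)) = 1/(-96/347) = -347/96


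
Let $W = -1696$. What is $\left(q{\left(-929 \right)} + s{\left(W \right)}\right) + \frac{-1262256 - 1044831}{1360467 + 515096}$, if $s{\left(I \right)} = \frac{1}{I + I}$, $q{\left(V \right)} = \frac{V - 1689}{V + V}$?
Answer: $\frac{1055978666421}{5910214107584} \approx 0.17867$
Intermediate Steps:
$q{\left(V \right)} = \frac{-1689 + V}{2 V}$
$s{\left(I \right)} = \frac{1}{2 I}$
$\left(q{\left(-929 \right)} + s{\left(W \right)}\right) + \frac{-1262256 - 1044831}{1360467 + 515096} = \left(\frac{-1689 - 929}{2 \left(-929\right)} + \frac{1}{2 \left(-1696\right)}\right) + \frac{-1262256 - 1044831}{1360467 + 515096} = \left(\frac{1}{2} \left(- \frac{1}{929}\right) \left(-2618\right) + \frac{1}{2} \left(- \frac{1}{1696}\right)\right) - \frac{2307087}{1875563} = \left(\frac{1309}{929} - \frac{1}{3392}\right) - \frac{2307087}{1875563} = \frac{4439199}{3151168} - \frac{2307087}{1875563} = \frac{1055978666421}{5910214107584}$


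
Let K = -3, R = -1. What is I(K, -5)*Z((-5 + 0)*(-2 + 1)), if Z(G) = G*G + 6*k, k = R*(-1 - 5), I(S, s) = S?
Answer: -183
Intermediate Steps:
k = 6 (k = -(-1 - 5) = -1*(-6) = 6)
Z(G) = 36 + G**2 (Z(G) = G*G + 6*6 = G**2 + 36 = 36 + G**2)
I(K, -5)*Z((-5 + 0)*(-2 + 1)) = -3*(36 + ((-5 + 0)*(-2 + 1))**2) = -3*(36 + (-5*(-1))**2) = -3*(36 + 5**2) = -3*(36 + 25) = -3*61 = -183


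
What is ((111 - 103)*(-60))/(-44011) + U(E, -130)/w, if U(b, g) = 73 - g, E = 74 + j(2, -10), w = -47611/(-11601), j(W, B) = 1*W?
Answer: 103668890313/2095407721 ≈ 49.474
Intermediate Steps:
j(W, B) = W
w = 47611/11601 (w = -47611*(-1/11601) = 47611/11601 ≈ 4.1040)
E = 76 (E = 74 + 2 = 76)
((111 - 103)*(-60))/(-44011) + U(E, -130)/w = ((111 - 103)*(-60))/(-44011) + (73 - 1*(-130))/(47611/11601) = (8*(-60))*(-1/44011) + (73 + 130)*(11601/47611) = -480*(-1/44011) + 203*(11601/47611) = 480/44011 + 2355003/47611 = 103668890313/2095407721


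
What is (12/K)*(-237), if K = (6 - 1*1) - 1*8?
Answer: 948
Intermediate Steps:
K = -3 (K = (6 - 1) - 8 = 5 - 8 = -3)
(12/K)*(-237) = (12/(-3))*(-237) = (12*(-1/3))*(-237) = -4*(-237) = 948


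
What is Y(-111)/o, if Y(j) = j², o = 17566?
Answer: 12321/17566 ≈ 0.70141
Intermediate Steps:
Y(-111)/o = (-111)²/17566 = 12321*(1/17566) = 12321/17566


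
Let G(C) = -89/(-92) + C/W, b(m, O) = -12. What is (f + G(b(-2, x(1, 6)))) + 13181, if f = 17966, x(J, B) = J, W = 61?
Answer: 174801289/5612 ≈ 31148.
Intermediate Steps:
G(C) = 89/92 + C/61 (G(C) = -89/(-92) + C/61 = -89*(-1/92) + C*(1/61) = 89/92 + C/61)
(f + G(b(-2, x(1, 6)))) + 13181 = (17966 + (89/92 + (1/61)*(-12))) + 13181 = (17966 + (89/92 - 12/61)) + 13181 = (17966 + 4325/5612) + 13181 = 100829517/5612 + 13181 = 174801289/5612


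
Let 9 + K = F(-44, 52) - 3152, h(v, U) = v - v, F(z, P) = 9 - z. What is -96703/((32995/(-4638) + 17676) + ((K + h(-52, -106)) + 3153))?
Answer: -448508514/82157003 ≈ -5.4592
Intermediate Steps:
h(v, U) = 0
K = -3108 (K = -9 + ((9 - 1*(-44)) - 3152) = -9 + ((9 + 44) - 3152) = -9 + (53 - 3152) = -9 - 3099 = -3108)
-96703/((32995/(-4638) + 17676) + ((K + h(-52, -106)) + 3153)) = -96703/((32995/(-4638) + 17676) + ((-3108 + 0) + 3153)) = -96703/((32995*(-1/4638) + 17676) + (-3108 + 3153)) = -96703/((-32995/4638 + 17676) + 45) = -96703/(81948293/4638 + 45) = -96703/82157003/4638 = -96703*4638/82157003 = -448508514/82157003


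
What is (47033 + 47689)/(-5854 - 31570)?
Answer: -47361/18712 ≈ -2.5310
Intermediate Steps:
(47033 + 47689)/(-5854 - 31570) = 94722/(-37424) = 94722*(-1/37424) = -47361/18712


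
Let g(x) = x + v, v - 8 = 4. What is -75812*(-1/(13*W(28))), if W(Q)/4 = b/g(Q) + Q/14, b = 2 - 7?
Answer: 151624/195 ≈ 777.56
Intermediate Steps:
v = 12 (v = 8 + 4 = 12)
b = -5
g(x) = 12 + x (g(x) = x + 12 = 12 + x)
W(Q) = -20/(12 + Q) + 2*Q/7 (W(Q) = 4*(-5/(12 + Q) + Q/14) = -20/(12 + Q) + 2*Q/7)
-75812*(-1/(13*W(28))) = -75812*(-7*(12 + 28)/(26*(-70 + 28*(12 + 28)))) = -75812*(-140/(13*(-70 + 28*40))) = -75812*(-140/(13*(-70 + 1120))) = -75812/((-26*1050/(7*40))) = -75812/((-13*15/2)) = -75812/(-195/2) = -75812*(-2/195) = 151624/195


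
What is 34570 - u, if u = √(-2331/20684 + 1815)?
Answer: 34570 - √194114836059/10342 ≈ 34527.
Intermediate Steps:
u = √194114836059/10342 (u = √(-2331*1/20684 + 1815) = √(-2331/20684 + 1815) = √(37539129/20684) = √194114836059/10342 ≈ 42.602)
34570 - u = 34570 - √194114836059/10342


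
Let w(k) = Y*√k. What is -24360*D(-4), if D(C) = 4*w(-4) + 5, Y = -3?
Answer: -121800 + 584640*I ≈ -1.218e+5 + 5.8464e+5*I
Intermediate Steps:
w(k) = -3*√k
D(C) = 5 - 24*I (D(C) = 4*(-6*I) + 5 = -24*I + 5 = 5 - 24*I)
-24360*D(-4) = -24360*(5 - 24*I) = -121800 + 584640*I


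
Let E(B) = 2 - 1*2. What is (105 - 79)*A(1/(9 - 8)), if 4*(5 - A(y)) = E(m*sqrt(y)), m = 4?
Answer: 130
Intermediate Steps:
E(B) = 0 (E(B) = 2 - 2 = 0)
A(y) = 5 (A(y) = 5 - 1/4*0 = 5 + 0 = 5)
(105 - 79)*A(1/(9 - 8)) = (105 - 79)*5 = 26*5 = 130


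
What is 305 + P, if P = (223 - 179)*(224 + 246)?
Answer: 20985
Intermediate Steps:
P = 20680 (P = 44*470 = 20680)
305 + P = 305 + 20680 = 20985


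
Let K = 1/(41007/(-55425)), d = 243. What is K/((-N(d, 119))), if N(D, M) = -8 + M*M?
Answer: 18475/193457357 ≈ 9.5499e-5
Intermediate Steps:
K = -18475/13669 (K = 1/(41007*(-1/55425)) = 1/(-13669/18475) = -18475/13669 ≈ -1.3516)
N(D, M) = -8 + M**2
K/((-N(d, 119))) = -18475*(-1/(-8 + 119**2))/13669 = -18475*(-1/(-8 + 14161))/13669 = -18475/(13669*((-1*14153))) = -18475/13669/(-14153) = -18475/13669*(-1/14153) = 18475/193457357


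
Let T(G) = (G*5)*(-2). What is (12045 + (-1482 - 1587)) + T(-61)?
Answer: 9586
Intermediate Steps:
T(G) = -10*G (T(G) = (5*G)*(-2) = -10*G)
(12045 + (-1482 - 1587)) + T(-61) = (12045 + (-1482 - 1587)) - 10*(-61) = (12045 - 3069) + 610 = 8976 + 610 = 9586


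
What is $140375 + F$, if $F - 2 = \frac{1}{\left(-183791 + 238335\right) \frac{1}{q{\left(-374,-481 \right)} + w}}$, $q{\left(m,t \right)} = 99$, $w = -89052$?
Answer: $\frac{7656634135}{54544} \approx 1.4038 \cdot 10^{5}$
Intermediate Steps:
$F = \frac{20135}{54544}$ ($F = 2 + \frac{1}{\left(-183791 + 238335\right) \frac{1}{99 - 89052}} = 2 + \frac{1}{54544 \frac{1}{-88953}} = 2 + \frac{1}{54544 \left(- \frac{1}{88953}\right)} = 2 + \frac{1}{- \frac{54544}{88953}} = 2 - \frac{88953}{54544} = \frac{20135}{54544} \approx 0.36915$)
$140375 + F = 140375 + \frac{20135}{54544} = \frac{7656634135}{54544}$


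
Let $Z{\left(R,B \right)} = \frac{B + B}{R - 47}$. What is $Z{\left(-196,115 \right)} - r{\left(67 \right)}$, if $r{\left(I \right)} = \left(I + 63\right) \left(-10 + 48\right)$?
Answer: $- \frac{1200650}{243} \approx -4940.9$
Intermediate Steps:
$r{\left(I \right)} = 2394 + 38 I$ ($r{\left(I \right)} = \left(63 + I\right) 38 = 2394 + 38 I$)
$Z{\left(R,B \right)} = \frac{2 B}{-47 + R}$
$Z{\left(-196,115 \right)} - r{\left(67 \right)} = 2 \cdot 115 \frac{1}{-47 - 196} - \left(2394 + 38 \cdot 67\right) = 2 \cdot 115 \frac{1}{-243} - \left(2394 + 2546\right) = 2 \cdot 115 \left(- \frac{1}{243}\right) - 4940 = - \frac{230}{243} - 4940 = - \frac{1200650}{243}$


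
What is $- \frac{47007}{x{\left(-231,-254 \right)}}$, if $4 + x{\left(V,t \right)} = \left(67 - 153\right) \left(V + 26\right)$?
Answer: $- \frac{47007}{17626} \approx -2.6669$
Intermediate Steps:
$x{\left(V,t \right)} = -2240 - 86 V$ ($x{\left(V,t \right)} = -4 + \left(67 - 153\right) \left(V + 26\right) = -4 - 86 \left(26 + V\right) = -4 - \left(2236 + 86 V\right) = -2240 - 86 V$)
$- \frac{47007}{x{\left(-231,-254 \right)}} = - \frac{47007}{-2240 - -19866} = - \frac{47007}{-2240 + 19866} = - \frac{47007}{17626}$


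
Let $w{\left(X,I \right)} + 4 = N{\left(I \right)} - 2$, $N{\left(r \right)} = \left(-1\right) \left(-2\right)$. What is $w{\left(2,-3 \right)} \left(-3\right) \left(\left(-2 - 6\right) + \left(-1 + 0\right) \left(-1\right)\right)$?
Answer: $-84$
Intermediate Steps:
$N{\left(r \right)} = 2$
$w{\left(X,I \right)} = -4$ ($w{\left(X,I \right)} = -4 + \left(2 - 2\right) = -4 + 0 = -4$)
$w{\left(2,-3 \right)} \left(-3\right) \left(\left(-2 - 6\right) + \left(-1 + 0\right) \left(-1\right)\right) = \left(-4\right) \left(-3\right) \left(\left(-2 - 6\right) + \left(-1 + 0\right) \left(-1\right)\right) = 12 \left(-8 - -1\right) = 12 \left(-8 + 1\right) = 12 \left(-7\right) = -84$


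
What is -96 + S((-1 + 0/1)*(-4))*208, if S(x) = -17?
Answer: -3632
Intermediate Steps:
-96 + S((-1 + 0/1)*(-4))*208 = -96 - 17*208 = -96 - 3536 = -3632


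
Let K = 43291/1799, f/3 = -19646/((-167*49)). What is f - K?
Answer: -35460113/2103031 ≈ -16.861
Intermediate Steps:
f = 58938/8183 (f = 3*(-19646/((-167*49))) = 3*(-19646/(-8183)) = 3*(-19646*(-1/8183)) = 3*(19646/8183) = 58938/8183 ≈ 7.2025)
K = 43291/1799 (K = 43291*(1/1799) = 43291/1799 ≈ 24.064)
f - K = 58938/8183 - 1*43291/1799 = 58938/8183 - 43291/1799 = -35460113/2103031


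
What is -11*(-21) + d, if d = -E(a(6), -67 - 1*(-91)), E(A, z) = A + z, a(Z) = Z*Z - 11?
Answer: 182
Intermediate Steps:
a(Z) = -11 + Z² (a(Z) = Z² - 11 = -11 + Z²)
d = -49 (d = -((-11 + 6²) + (-67 - 1*(-91))) = -((-11 + 36) + (-67 + 91)) = -(25 + 24) = -1*49 = -49)
-11*(-21) + d = -11*(-21) - 49 = 231 - 49 = 182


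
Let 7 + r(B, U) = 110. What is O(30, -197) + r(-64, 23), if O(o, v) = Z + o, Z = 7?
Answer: 140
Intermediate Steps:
r(B, U) = 103 (r(B, U) = -7 + 110 = 103)
O(o, v) = 7 + o
O(30, -197) + r(-64, 23) = (7 + 30) + 103 = 37 + 103 = 140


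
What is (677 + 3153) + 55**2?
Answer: 6855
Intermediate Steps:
(677 + 3153) + 55**2 = 3830 + 3025 = 6855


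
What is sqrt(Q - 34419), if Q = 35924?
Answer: sqrt(1505) ≈ 38.794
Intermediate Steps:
sqrt(Q - 34419) = sqrt(35924 - 34419) = sqrt(1505)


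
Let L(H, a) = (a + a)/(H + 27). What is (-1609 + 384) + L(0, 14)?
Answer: -33047/27 ≈ -1224.0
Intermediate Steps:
L(H, a) = 2*a/(27 + H) (L(H, a) = (2*a)/(27 + H) = 2*a/(27 + H))
(-1609 + 384) + L(0, 14) = (-1609 + 384) + 2*14/(27 + 0) = -1225 + 2*14/27 = -1225 + 2*14*(1/27) = -1225 + 28/27 = -33047/27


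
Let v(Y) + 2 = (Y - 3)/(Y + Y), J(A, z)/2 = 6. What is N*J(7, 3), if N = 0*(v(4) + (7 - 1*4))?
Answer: 0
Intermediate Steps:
J(A, z) = 12 (J(A, z) = 2*6 = 12)
v(Y) = -2 + (-3 + Y)/(2*Y) (v(Y) = -2 + (Y - 3)/(Y + Y) = -2 + (-3 + Y)/((2*Y)) = -2 + (-3 + Y)*(1/(2*Y)) = -2 + (-3 + Y)/(2*Y))
N = 0 (N = 0*((3/2)*(-1 - 1*4)/4 + (7 - 1*4)) = 0*((3/2)*(1/4)*(-1 - 4) + (7 - 4)) = 0*((3/2)*(1/4)*(-5) + 3) = 0*(-15/8 + 3) = 0*(9/8) = 0)
N*J(7, 3) = 0*12 = 0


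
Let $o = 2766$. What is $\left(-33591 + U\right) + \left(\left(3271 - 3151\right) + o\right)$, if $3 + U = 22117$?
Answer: $-8591$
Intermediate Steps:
$U = 22114$ ($U = -3 + 22117 = 22114$)
$\left(-33591 + U\right) + \left(\left(3271 - 3151\right) + o\right) = \left(-33591 + 22114\right) + \left(\left(3271 - 3151\right) + 2766\right) = -11477 + \left(120 + 2766\right) = -11477 + 2886 = -8591$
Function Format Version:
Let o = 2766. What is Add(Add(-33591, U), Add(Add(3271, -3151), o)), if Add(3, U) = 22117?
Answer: -8591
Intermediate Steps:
U = 22114 (U = Add(-3, 22117) = 22114)
Add(Add(-33591, U), Add(Add(3271, -3151), o)) = Add(Add(-33591, 22114), Add(Add(3271, -3151), 2766)) = Add(-11477, Add(120, 2766)) = Add(-11477, 2886) = -8591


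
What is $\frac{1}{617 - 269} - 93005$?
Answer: $- \frac{32365739}{348} \approx -93005.0$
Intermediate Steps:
$\frac{1}{617 - 269} - 93005 = \frac{1}{348} - 93005 = - \frac{32365739}{348}$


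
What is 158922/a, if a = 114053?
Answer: 158922/114053 ≈ 1.3934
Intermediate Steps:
158922/a = 158922/114053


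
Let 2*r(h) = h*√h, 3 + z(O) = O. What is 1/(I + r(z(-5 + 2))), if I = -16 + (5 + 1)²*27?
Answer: 478/456995 + 3*I*√6/913990 ≈ 0.001046 + 8.04e-6*I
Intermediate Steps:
z(O) = -3 + O
I = 956 (I = -16 + 6²*27 = -16 + 36*27 = -16 + 972 = 956)
r(h) = h^(3/2)/2 (r(h) = (h*√h)/2 = h^(3/2)/2)
1/(I + r(z(-5 + 2))) = 1/(956 + (-3 + (-5 + 2))^(3/2)/2) = 1/(956 + (-3 - 3)^(3/2)/2) = 1/(956 + (-6)^(3/2)/2) = 1/(956 + (-6*I*√6)/2) = 1/(956 - 3*I*√6)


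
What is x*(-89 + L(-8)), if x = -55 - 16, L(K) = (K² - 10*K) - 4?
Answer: -3621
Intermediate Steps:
L(K) = -4 + K² - 10*K
x = -71
x*(-89 + L(-8)) = -71*(-89 + (-4 + (-8)² - 10*(-8))) = -71*(-89 + (-4 + 64 + 80)) = -71*(-89 + 140) = -71*51 = -3621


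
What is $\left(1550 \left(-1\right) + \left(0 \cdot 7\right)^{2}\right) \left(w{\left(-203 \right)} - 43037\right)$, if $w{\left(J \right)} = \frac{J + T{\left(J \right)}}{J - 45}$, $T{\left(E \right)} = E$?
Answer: $\frac{133409625}{2} \approx 6.6705 \cdot 10^{7}$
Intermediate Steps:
$w{\left(J \right)} = \frac{2 J}{-45 + J}$ ($w{\left(J \right)} = \frac{J + J}{J - 45} = \frac{2 J}{-45 + J}$)
$\left(1550 \left(-1\right) + \left(0 \cdot 7\right)^{2}\right) \left(w{\left(-203 \right)} - 43037\right) = \left(1550 \left(-1\right) + \left(0 \cdot 7\right)^{2}\right) \left(2 \left(-203\right) \frac{1}{-45 - 203} - 43037\right) = \left(-1550 + 0^{2}\right) \left(2 \left(-203\right) \frac{1}{-248} - 43037\right) = \left(-1550 + 0\right) \left(2 \left(-203\right) \left(- \frac{1}{248}\right) - 43037\right) = - 1550 \left(\frac{203}{124} - 43037\right) = \left(-1550\right) \left(- \frac{5336385}{124}\right) = \frac{133409625}{2}$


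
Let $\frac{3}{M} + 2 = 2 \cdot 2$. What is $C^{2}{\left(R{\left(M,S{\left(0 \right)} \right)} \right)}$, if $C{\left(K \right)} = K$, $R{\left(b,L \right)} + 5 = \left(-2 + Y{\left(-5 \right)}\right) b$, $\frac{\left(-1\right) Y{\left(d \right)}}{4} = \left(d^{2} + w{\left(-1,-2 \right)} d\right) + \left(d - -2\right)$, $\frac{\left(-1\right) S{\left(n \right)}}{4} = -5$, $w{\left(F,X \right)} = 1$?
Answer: $12100$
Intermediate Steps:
$S{\left(n \right)} = 20$ ($S{\left(n \right)} = \left(-4\right) \left(-5\right) = 20$)
$Y{\left(d \right)} = -8 - 8 d - 4 d^{2}$ ($Y{\left(d \right)} = - 4 \left(\left(d^{2} + 1 d\right) + \left(d - -2\right)\right) = - 4 \left(\left(d^{2} + d\right) + \left(d + 2\right)\right) = - 4 \left(\left(d + d^{2}\right) + \left(2 + d\right)\right) = - 4 \left(2 + d^{2} + 2 d\right) = -8 - 8 d - 4 d^{2}$)
$M = \frac{3}{2}$ ($M = \frac{3}{-2 + 2 \cdot 2} = \frac{3}{-2 + 4} = \frac{3}{2} \approx 1.5$)
$R{\left(b,L \right)} = -5 - 70 b$ ($R{\left(b,L \right)} = -5 + \left(-2 - \left(-32 + 100\right)\right) b = -5 + \left(-2 - 68\right) b = -5 - 70 b$)
$C^{2}{\left(R{\left(M,S{\left(0 \right)} \right)} \right)} = \left(-5 - 105\right)^{2} = \left(-110\right)^{2} = 12100$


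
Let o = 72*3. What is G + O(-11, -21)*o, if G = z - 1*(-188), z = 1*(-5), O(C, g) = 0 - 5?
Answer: -897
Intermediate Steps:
O(C, g) = -5
z = -5
G = 183 (G = -5 - 1*(-188) = -5 + 188 = 183)
o = 216
G + O(-11, -21)*o = 183 - 5*216 = 183 - 1080 = -897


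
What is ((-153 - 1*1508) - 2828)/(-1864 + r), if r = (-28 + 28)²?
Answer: 4489/1864 ≈ 2.4083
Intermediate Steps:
r = 0 (r = 0² = 0)
((-153 - 1*1508) - 2828)/(-1864 + r) = ((-153 - 1*1508) - 2828)/(-1864 + 0) = ((-153 - 1508) - 2828)/(-1864) = (-1661 - 2828)*(-1/1864) = -4489*(-1/1864) = 4489/1864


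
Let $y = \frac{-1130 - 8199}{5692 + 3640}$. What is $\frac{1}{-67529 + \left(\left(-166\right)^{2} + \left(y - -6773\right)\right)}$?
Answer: $- \frac{9332}{309831729} \approx -3.012 \cdot 10^{-5}$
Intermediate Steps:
$y = - \frac{9329}{9332} \approx -0.99968$
$\frac{1}{-67529 + \left(\left(-166\right)^{2} + \left(y - -6773\right)\right)} = \frac{1}{-67529 + \left(\left(-166\right)^{2} - - \frac{63196307}{9332}\right)} = \frac{1}{-67529 + \left(27556 + \left(- \frac{9329}{9332} + 6773\right)\right)} = \frac{1}{-67529 + \left(27556 + \frac{63196307}{9332}\right)} = \frac{1}{-67529 + \frac{320348899}{9332}} = \frac{1}{- \frac{309831729}{9332}} = - \frac{9332}{309831729}$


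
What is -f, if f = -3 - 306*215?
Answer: 65793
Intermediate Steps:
f = -65793 (f = -3 - 65790 = -65793)
-f = -1*(-65793) = 65793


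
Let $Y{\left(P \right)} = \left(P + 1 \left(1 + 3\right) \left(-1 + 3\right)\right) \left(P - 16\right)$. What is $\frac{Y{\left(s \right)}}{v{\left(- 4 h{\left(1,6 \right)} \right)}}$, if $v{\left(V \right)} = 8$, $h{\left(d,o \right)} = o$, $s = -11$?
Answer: $\frac{81}{8} \approx 10.125$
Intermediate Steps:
$Y{\left(P \right)} = \left(-16 + P\right) \left(8 + P\right)$ ($Y{\left(P \right)} = \left(P + 1 \cdot 4 \cdot 2\right) \left(-16 + P\right) = \left(P + 1 \cdot 8\right) \left(-16 + P\right) = \left(P + 8\right) \left(-16 + P\right) = \left(8 + P\right) \left(-16 + P\right) = \left(-16 + P\right) \left(8 + P\right)$)
$\frac{Y{\left(s \right)}}{v{\left(- 4 h{\left(1,6 \right)} \right)}} = \frac{-128 + \left(-11\right)^{2} - -88}{8} = \left(-128 + 121 + 88\right) \frac{1}{8} = 81 \cdot \frac{1}{8} = \frac{81}{8}$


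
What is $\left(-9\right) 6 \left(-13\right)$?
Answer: $702$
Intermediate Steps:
$\left(-9\right) 6 \left(-13\right) = \left(-54\right) \left(-13\right) = 702$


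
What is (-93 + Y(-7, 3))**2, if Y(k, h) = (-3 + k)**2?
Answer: 49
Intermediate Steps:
(-93 + Y(-7, 3))**2 = (-93 + (-3 - 7)**2)**2 = (-93 + (-10)**2)**2 = (-93 + 100)**2 = 7**2 = 49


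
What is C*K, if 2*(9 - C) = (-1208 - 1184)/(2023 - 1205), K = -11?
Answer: -47069/409 ≈ -115.08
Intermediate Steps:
C = 4279/409 (C = 9 - (-1208 - 1184)/(2*(2023 - 1205)) = 9 - (-1196)/818 = 9 - ½*(-1196/409) = 9 + 598/409 = 4279/409 ≈ 10.462)
C*K = (4279/409)*(-11) = -47069/409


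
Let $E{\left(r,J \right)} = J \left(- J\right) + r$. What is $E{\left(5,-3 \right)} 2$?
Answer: $-8$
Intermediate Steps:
$E{\left(r,J \right)} = r - J^{2}$ ($E{\left(r,J \right)} = - J^{2} + r = r - J^{2}$)
$E{\left(5,-3 \right)} 2 = \left(5 - \left(-3\right)^{2}\right) 2 = \left(5 - 9\right) 2 = \left(-4\right) 2 = -8$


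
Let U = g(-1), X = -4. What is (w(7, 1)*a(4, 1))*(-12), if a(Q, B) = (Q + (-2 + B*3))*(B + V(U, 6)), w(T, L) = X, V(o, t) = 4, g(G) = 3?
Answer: 1200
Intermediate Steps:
U = 3
w(T, L) = -4
a(Q, B) = (4 + B)*(-2 + Q + 3*B) (a(Q, B) = (Q + (-2 + B*3))*(B + 4) = (Q + (-2 + 3*B))*(4 + B) = (-2 + Q + 3*B)*(4 + B) = (4 + B)*(-2 + Q + 3*B))
(w(7, 1)*a(4, 1))*(-12) = -4*(-8 + 3*1² + 4*4 + 10*1 + 1*4)*(-12) = -4*(-8 + 3*1 + 16 + 10 + 4)*(-12) = -4*(-8 + 3 + 16 + 10 + 4)*(-12) = -4*25*(-12) = -100*(-12) = 1200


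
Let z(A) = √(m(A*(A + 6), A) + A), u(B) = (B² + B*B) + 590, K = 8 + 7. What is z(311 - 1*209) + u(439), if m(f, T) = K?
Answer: 386032 + 3*√13 ≈ 3.8604e+5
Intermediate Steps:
K = 15
u(B) = 590 + 2*B² (u(B) = (B² + B²) + 590 = 2*B² + 590 = 590 + 2*B²)
m(f, T) = 15
z(A) = √(15 + A)
z(311 - 1*209) + u(439) = √(15 + (311 - 1*209)) + (590 + 2*439²) = √(15 + (311 - 209)) + (590 + 2*192721) = √(15 + 102) + (590 + 385442) = √117 + 386032 = 3*√13 + 386032 = 386032 + 3*√13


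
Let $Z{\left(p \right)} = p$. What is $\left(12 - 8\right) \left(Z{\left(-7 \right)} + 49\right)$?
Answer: $168$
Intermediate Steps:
$\left(12 - 8\right) \left(Z{\left(-7 \right)} + 49\right) = \left(12 - 8\right) \left(-7 + 49\right) = \left(12 - 8\right) 42 = 4 \cdot 42 = 168$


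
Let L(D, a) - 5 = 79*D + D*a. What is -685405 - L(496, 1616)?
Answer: -1526130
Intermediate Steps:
L(D, a) = 5 + 79*D + D*a (L(D, a) = 5 + (79*D + D*a) = 5 + 79*D + D*a)
-685405 - L(496, 1616) = -685405 - (5 + 79*496 + 496*1616) = -685405 - (5 + 39184 + 801536) = -685405 - 1*840725 = -685405 - 840725 = -1526130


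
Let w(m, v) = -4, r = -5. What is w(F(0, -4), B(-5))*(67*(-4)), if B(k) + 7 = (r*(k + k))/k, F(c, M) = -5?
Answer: 1072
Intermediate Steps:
B(k) = -17 (B(k) = -7 + (-5*(k + k))/k = -7 + (-10*k)/k = -7 - 10 = -17)
w(F(0, -4), B(-5))*(67*(-4)) = -268*(-4) = -4*(-268) = 1072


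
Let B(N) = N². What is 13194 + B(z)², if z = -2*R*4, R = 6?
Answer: 5321610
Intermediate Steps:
z = -48 (z = -2*6*4 = -12*4 = -48)
13194 + B(z)² = 13194 + ((-48)²)² = 13194 + 2304² = 13194 + 5308416 = 5321610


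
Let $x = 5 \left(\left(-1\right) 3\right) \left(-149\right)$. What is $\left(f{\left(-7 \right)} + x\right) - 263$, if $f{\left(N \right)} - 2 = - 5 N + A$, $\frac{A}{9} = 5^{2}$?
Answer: $2234$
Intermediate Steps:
$A = 225$ ($A = 9 \cdot 5^{2} = 9 \cdot 25 = 225$)
$f{\left(N \right)} = 227 - 5 N$ ($f{\left(N \right)} = 2 - \left(-225 + 5 N\right) = 227 - 5 N$)
$x = 2235$ ($x = 5 \left(-3\right) \left(-149\right) = \left(-15\right) \left(-149\right) = 2235$)
$\left(f{\left(-7 \right)} + x\right) - 263 = \left(\left(227 - -35\right) + 2235\right) - 263 = \left(\left(227 + 35\right) + 2235\right) - 263 = \left(262 + 2235\right) - 263 = 2497 - 263 = 2234$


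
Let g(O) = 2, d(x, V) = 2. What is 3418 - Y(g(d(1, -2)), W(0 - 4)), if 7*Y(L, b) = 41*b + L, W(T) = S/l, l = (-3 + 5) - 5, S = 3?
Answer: 23965/7 ≈ 3423.6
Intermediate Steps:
l = -3 (l = 2 - 5 = -3)
W(T) = -1 (W(T) = 3/(-3) = 3*(-⅓) = -1)
Y(L, b) = L/7 + 41*b/7 (Y(L, b) = (41*b + L)/7 = (L + 41*b)/7 = L/7 + 41*b/7)
3418 - Y(g(d(1, -2)), W(0 - 4)) = 3418 - ((⅐)*2 + (41/7)*(-1)) = 3418 - (2/7 - 41/7) = 3418 - 1*(-39/7) = 3418 + 39/7 = 23965/7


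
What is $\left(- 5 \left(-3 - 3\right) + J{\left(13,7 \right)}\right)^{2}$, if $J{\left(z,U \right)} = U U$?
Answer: $6241$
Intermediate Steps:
$J{\left(z,U \right)} = U^{2}$
$\left(- 5 \left(-3 - 3\right) + J{\left(13,7 \right)}\right)^{2} = \left(- 5 \left(-3 - 3\right) + 7^{2}\right)^{2} = \left(\left(-5\right) \left(-6\right) + 49\right)^{2} = \left(30 + 49\right)^{2} = 79^{2} = 6241$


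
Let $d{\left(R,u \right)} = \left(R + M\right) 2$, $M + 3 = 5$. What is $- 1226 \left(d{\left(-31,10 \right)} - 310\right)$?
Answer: $451168$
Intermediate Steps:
$M = 2$ ($M = -3 + 5 = 2$)
$d{\left(R,u \right)} = 4 + 2 R$ ($d{\left(R,u \right)} = \left(R + 2\right) 2 = \left(2 + R\right) 2 = 4 + 2 R$)
$- 1226 \left(d{\left(-31,10 \right)} - 310\right) = - 1226 \left(\left(4 + 2 \left(-31\right)\right) - 310\right) = - 1226 \left(\left(4 - 62\right) - 310\right) = - 1226 \left(-58 - 310\right) = \left(-1226\right) \left(-368\right) = 451168$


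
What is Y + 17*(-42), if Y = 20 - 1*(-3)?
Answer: -691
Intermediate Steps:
Y = 23 (Y = 20 + 3 = 23)
Y + 17*(-42) = 23 + 17*(-42) = 23 - 714 = -691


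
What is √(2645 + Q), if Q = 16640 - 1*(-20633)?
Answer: √39918 ≈ 199.79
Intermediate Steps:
Q = 37273 (Q = 16640 + 20633 = 37273)
√(2645 + Q) = √(2645 + 37273) = √39918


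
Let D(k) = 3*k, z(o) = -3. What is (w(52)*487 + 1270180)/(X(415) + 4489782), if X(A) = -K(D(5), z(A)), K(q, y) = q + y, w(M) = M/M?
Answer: 1270667/4489770 ≈ 0.28301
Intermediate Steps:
w(M) = 1
X(A) = -12 (X(A) = -(3*5 - 3) = -(15 - 3) = -1*12 = -12)
(w(52)*487 + 1270180)/(X(415) + 4489782) = (1*487 + 1270180)/(-12 + 4489782) = (487 + 1270180)/4489770 = 1270667*(1/4489770) = 1270667/4489770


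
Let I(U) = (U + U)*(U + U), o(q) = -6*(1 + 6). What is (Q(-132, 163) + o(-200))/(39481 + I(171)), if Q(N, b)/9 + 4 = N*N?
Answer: 156738/156445 ≈ 1.0019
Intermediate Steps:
Q(N, b) = -36 + 9*N**2 (Q(N, b) = -36 + 9*(N*N) = -36 + 9*N**2)
o(q) = -42 (o(q) = -6*7 = -42)
I(U) = 4*U**2 (I(U) = (2*U)*(2*U) = 4*U**2)
(Q(-132, 163) + o(-200))/(39481 + I(171)) = ((-36 + 9*(-132)**2) - 42)/(39481 + 4*171**2) = ((-36 + 9*17424) - 42)/(39481 + 4*29241) = ((-36 + 156816) - 42)/(39481 + 116964) = (156780 - 42)/156445 = 156738*(1/156445) = 156738/156445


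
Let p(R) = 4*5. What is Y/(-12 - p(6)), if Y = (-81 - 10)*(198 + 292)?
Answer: 22295/16 ≈ 1393.4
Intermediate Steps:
p(R) = 20
Y = -44590 (Y = -91*490 = -44590)
Y/(-12 - p(6)) = -44590/(-12 - 1*20) = -44590/(-12 - 20) = -44590/(-32) = -44590*(-1/32) = 22295/16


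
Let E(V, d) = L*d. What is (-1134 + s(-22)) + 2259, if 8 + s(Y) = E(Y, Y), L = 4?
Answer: 1029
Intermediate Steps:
E(V, d) = 4*d
s(Y) = -8 + 4*Y
(-1134 + s(-22)) + 2259 = (-1134 + (-8 + 4*(-22))) + 2259 = (-1134 + (-8 - 88)) + 2259 = (-1134 - 96) + 2259 = -1230 + 2259 = 1029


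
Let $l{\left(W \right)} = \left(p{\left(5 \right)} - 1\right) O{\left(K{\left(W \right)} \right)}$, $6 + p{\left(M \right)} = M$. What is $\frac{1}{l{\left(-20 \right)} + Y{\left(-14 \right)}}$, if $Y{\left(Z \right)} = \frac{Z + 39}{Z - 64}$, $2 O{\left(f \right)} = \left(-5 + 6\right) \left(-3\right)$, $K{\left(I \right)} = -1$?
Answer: $\frac{78}{209} \approx 0.37321$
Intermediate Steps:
$p{\left(M \right)} = -6 + M$
$O{\left(f \right)} = - \frac{3}{2}$ ($O{\left(f \right)} = \frac{\left(-5 + 6\right) \left(-3\right)}{2} = \frac{1 \left(-3\right)}{2} = \frac{1}{2} \left(-3\right) = - \frac{3}{2}$)
$Y{\left(Z \right)} = \frac{39 + Z}{-64 + Z}$
$l{\left(W \right)} = 3$ ($l{\left(W \right)} = \left(\left(-6 + 5\right) - 1\right) \left(- \frac{3}{2}\right) = \left(-1 - 1\right) \left(- \frac{3}{2}\right) = \left(-2\right) \left(- \frac{3}{2}\right) = 3$)
$\frac{1}{l{\left(-20 \right)} + Y{\left(-14 \right)}} = \frac{1}{3 + \frac{39 - 14}{-64 - 14}} = \frac{1}{3 + \frac{1}{-78} \cdot 25} = \frac{1}{3 - \frac{25}{78}} = \frac{1}{\frac{209}{78}} = \frac{78}{209}$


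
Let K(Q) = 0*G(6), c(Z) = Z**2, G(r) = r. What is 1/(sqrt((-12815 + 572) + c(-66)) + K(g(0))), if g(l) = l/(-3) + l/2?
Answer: -I*sqrt(7887)/7887 ≈ -0.01126*I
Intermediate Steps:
g(l) = l/6 (g(l) = l*(-1/3) + l*(1/2) = -l/3 + l/2 = l/6)
K(Q) = 0 (K(Q) = 0*6 = 0)
1/(sqrt((-12815 + 572) + c(-66)) + K(g(0))) = 1/(sqrt((-12815 + 572) + (-66)**2) + 0) = 1/(sqrt(-12243 + 4356) + 0) = 1/(sqrt(-7887) + 0) = 1/(I*sqrt(7887) + 0) = 1/(I*sqrt(7887)) = -I*sqrt(7887)/7887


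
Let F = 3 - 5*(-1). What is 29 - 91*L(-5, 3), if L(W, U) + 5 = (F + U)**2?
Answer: -10527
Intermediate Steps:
F = 8 (F = 3 + 5 = 8)
L(W, U) = -5 + (8 + U)**2
29 - 91*L(-5, 3) = 29 - 91*(-5 + (8 + 3)**2) = 29 - 91*(-5 + 11**2) = 29 - 91*(-5 + 121) = 29 - 91*116 = 29 - 10556 = -10527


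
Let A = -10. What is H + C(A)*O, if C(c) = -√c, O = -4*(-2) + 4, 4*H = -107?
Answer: -107/4 - 12*I*√10 ≈ -26.75 - 37.947*I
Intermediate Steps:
H = -107/4 (H = (¼)*(-107) = -107/4 ≈ -26.750)
O = 12 (O = 8 + 4 = 12)
H + C(A)*O = -107/4 - √(-10)*12 = -107/4 - I*√10*12 = -107/4 - 12*I*√10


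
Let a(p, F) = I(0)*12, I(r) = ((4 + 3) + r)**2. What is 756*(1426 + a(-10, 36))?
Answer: 1522584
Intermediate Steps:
I(r) = (7 + r)**2
a(p, F) = 588 (a(p, F) = (7 + 0)**2*12 = 7**2*12 = 49*12 = 588)
756*(1426 + a(-10, 36)) = 756*(1426 + 588) = 756*2014 = 1522584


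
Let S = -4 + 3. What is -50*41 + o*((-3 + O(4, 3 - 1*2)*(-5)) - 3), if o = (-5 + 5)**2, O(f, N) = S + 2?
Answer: -2050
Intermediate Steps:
S = -1
O(f, N) = 1 (O(f, N) = -1 + 2 = 1)
o = 0 (o = 0**2 = 0)
-50*41 + o*((-3 + O(4, 3 - 1*2)*(-5)) - 3) = -50*41 + 0*((-3 + 1*(-5)) - 3) = -2050 + 0*((-3 - 5) - 3) = -2050 + 0*(-8 - 3) = -2050 + 0*(-11) = -2050 + 0 = -2050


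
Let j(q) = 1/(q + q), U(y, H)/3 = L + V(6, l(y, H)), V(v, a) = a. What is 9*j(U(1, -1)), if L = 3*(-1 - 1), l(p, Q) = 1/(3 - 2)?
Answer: -3/10 ≈ -0.30000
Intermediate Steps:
l(p, Q) = 1 (l(p, Q) = 1/1 = 1)
L = -6 (L = 3*(-2) = -6)
U(y, H) = -15 (U(y, H) = 3*(-6 + 1) = 3*(-5) = -15)
j(q) = 1/(2*q)
9*j(U(1, -1)) = 9*((½)/(-15)) = 9*((½)*(-1/15)) = 9*(-1/30) = -3/10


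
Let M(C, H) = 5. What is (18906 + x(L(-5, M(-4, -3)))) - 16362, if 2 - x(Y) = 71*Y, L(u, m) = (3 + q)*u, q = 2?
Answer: 4321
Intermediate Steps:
L(u, m) = 5*u (L(u, m) = (3 + 2)*u = 5*u)
x(Y) = 2 - 71*Y
(18906 + x(L(-5, M(-4, -3)))) - 16362 = (18906 + (2 - 355*(-5))) - 16362 = (18906 + (2 - 71*(-25))) - 16362 = (18906 + (2 + 1775)) - 16362 = (18906 + 1777) - 16362 = 20683 - 16362 = 4321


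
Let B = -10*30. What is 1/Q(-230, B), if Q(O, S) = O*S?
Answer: 1/69000 ≈ 1.4493e-5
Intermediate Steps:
B = -300
1/Q(-230, B) = 1/(-230*(-300)) = 1/69000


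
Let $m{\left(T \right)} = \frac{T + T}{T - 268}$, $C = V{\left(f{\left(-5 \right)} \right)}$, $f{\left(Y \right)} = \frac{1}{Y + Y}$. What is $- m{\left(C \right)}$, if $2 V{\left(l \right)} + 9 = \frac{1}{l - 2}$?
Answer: $- \frac{398}{11455} \approx -0.034745$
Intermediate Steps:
$f{\left(Y \right)} = \frac{1}{2 Y}$
$V{\left(l \right)} = - \frac{9}{2} + \frac{1}{2 \left(-2 + l\right)}$ ($V{\left(l \right)} = - \frac{9}{2} + \frac{1}{2 \left(l - 2\right)} = - \frac{9}{2} + \frac{1}{2 \left(-2 + l\right)}$)
$C = - \frac{199}{42}$ ($C = \frac{19 - 9 \frac{1}{2 \left(-5\right)}}{2 \left(-2 + \frac{1}{2 \left(-5\right)}\right)} = \frac{19 - 9 \cdot \frac{1}{2} \left(- \frac{1}{5}\right)}{2 \left(-2 + \frac{1}{2} \left(- \frac{1}{5}\right)\right)} = \frac{19 - - \frac{9}{10}}{2 \left(-2 - \frac{1}{10}\right)} = \frac{19 + \frac{9}{10}}{2 \left(- \frac{21}{10}\right)} = \frac{1}{2} \left(- \frac{10}{21}\right) \frac{199}{10} = - \frac{199}{42} \approx -4.7381$)
$m{\left(T \right)} = \frac{2 T}{-268 + T}$
$- m{\left(C \right)} = - \frac{2 \left(-199\right)}{42 \left(-268 - \frac{199}{42}\right)} = - \frac{2 \left(-199\right)}{42 \left(- \frac{11455}{42}\right)} = - \frac{2 \left(-199\right) \left(-42\right)}{42 \cdot 11455} = \left(-1\right) \frac{398}{11455} = - \frac{398}{11455}$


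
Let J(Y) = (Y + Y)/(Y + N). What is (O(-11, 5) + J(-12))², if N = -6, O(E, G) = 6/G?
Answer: 1444/225 ≈ 6.4178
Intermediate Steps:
J(Y) = 2*Y/(-6 + Y) (J(Y) = (Y + Y)/(Y - 6) = (2*Y)/(-6 + Y) = 2*Y/(-6 + Y))
(O(-11, 5) + J(-12))² = (6/5 + 2*(-12)/(-6 - 12))² = (6*(⅕) + 2*(-12)/(-18))² = (6/5 + 2*(-12)*(-1/18))² = (6/5 + 4/3)² = (38/15)² = 1444/225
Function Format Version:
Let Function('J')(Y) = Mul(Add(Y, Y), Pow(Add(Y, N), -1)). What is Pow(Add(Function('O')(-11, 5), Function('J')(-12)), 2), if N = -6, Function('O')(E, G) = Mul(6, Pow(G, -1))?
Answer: Rational(1444, 225) ≈ 6.4178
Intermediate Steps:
Function('J')(Y) = Mul(2, Y, Pow(Add(-6, Y), -1)) (Function('J')(Y) = Mul(Add(Y, Y), Pow(Add(Y, -6), -1)) = Mul(Mul(2, Y), Pow(Add(-6, Y), -1)) = Mul(2, Y, Pow(Add(-6, Y), -1)))
Pow(Add(Function('O')(-11, 5), Function('J')(-12)), 2) = Pow(Add(Mul(6, Pow(5, -1)), Mul(2, -12, Pow(Add(-6, -12), -1))), 2) = Pow(Add(Mul(6, Rational(1, 5)), Mul(2, -12, Pow(-18, -1))), 2) = Pow(Add(Rational(6, 5), Mul(2, -12, Rational(-1, 18))), 2) = Pow(Add(Rational(6, 5), Rational(4, 3)), 2) = Pow(Rational(38, 15), 2) = Rational(1444, 225)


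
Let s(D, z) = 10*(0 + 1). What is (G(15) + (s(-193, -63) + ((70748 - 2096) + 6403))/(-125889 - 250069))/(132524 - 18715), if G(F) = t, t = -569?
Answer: -213995167/42787404022 ≈ -0.0050014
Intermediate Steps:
s(D, z) = 10 (s(D, z) = 10*1 = 10)
G(F) = -569
(G(15) + (s(-193, -63) + ((70748 - 2096) + 6403))/(-125889 - 250069))/(132524 - 18715) = (-569 + (10 + ((70748 - 2096) + 6403))/(-125889 - 250069))/(132524 - 18715) = (-569 + (10 + (68652 + 6403))/(-375958))/113809 = (-569 + (10 + 75055)*(-1/375958))*(1/113809) = (-569 + 75065*(-1/375958))*(1/113809) = (-569 - 75065/375958)*(1/113809) = -213995167/375958*1/113809 = -213995167/42787404022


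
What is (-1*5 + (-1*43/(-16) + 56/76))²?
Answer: 229441/92416 ≈ 2.4827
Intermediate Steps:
(-1*5 + (-1*43/(-16) + 56/76))² = (-5 + (-43*(-1/16) + 56*(1/76)))² = (-5 + (43/16 + 14/19))² = (-5 + 1041/304)² = (-479/304)² = 229441/92416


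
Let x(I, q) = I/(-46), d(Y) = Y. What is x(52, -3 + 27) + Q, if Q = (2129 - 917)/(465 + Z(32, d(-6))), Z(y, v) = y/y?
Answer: 7880/5359 ≈ 1.4704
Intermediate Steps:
x(I, q) = -I/46 (x(I, q) = I*(-1/46) = -I/46)
Z(y, v) = 1
Q = 606/233 (Q = (2129 - 917)/(465 + 1) = 1212/466 = 1212*(1/466) = 606/233 ≈ 2.6009)
x(52, -3 + 27) + Q = -1/46*52 + 606/233 = -26/23 + 606/233 = 7880/5359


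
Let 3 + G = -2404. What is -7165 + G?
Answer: -9572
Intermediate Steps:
G = -2407 (G = -3 - 2404 = -2407)
-7165 + G = -7165 - 2407 = -9572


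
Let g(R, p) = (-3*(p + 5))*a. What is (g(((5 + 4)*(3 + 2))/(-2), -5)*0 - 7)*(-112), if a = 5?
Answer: 784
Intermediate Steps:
g(R, p) = -75 - 15*p (g(R, p) = -3*(p + 5)*5 = -3*(5 + p)*5 = (-15 - 3*p)*5 = -75 - 15*p)
(g(((5 + 4)*(3 + 2))/(-2), -5)*0 - 7)*(-112) = ((-75 - 15*(-5))*0 - 7)*(-112) = ((-75 + 75)*0 - 7)*(-112) = (0*0 - 7)*(-112) = (0 - 7)*(-112) = -7*(-112) = 784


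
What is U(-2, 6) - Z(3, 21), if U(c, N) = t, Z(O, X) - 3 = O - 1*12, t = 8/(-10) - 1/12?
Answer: 307/60 ≈ 5.1167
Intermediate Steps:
t = -53/60 (t = 8*(-1/10) - 1*1/12 = -4/5 - 1/12 = -53/60 ≈ -0.88333)
Z(O, X) = -9 + O (Z(O, X) = 3 + (O - 1*12) = 3 + (O - 12) = 3 + (-12 + O) = -9 + O)
U(c, N) = -53/60
U(-2, 6) - Z(3, 21) = -53/60 - (-9 + 3) = -53/60 - 1*(-6) = -53/60 + 6 = 307/60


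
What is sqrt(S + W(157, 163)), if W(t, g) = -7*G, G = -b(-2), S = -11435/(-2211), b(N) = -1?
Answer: I*sqrt(8936862)/2211 ≈ 1.3521*I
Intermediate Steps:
S = 11435/2211 (S = -11435*(-1/2211) = 11435/2211 ≈ 5.1719)
G = 1 (G = -1*(-1) = 1)
W(t, g) = -7 (W(t, g) = -7*1 = -7)
sqrt(S + W(157, 163)) = sqrt(11435/2211 - 7) = sqrt(-4042/2211) = I*sqrt(8936862)/2211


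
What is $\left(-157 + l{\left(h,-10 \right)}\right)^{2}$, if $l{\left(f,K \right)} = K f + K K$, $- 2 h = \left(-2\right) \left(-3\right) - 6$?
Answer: $3249$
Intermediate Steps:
$h = 0$ ($h = - \frac{\left(-2\right) \left(-3\right) - 6}{2} = - \frac{6 - 6}{2} = \left(- \frac{1}{2}\right) 0 = 0$)
$l{\left(f,K \right)} = K^{2} + K f$ ($l{\left(f,K \right)} = K f + K^{2} = K^{2} + K f$)
$\left(-157 + l{\left(h,-10 \right)}\right)^{2} = \left(-157 - 10 \left(-10 + 0\right)\right)^{2} = \left(-157 - -100\right)^{2} = \left(-157 + 100\right)^{2} = \left(-57\right)^{2} = 3249$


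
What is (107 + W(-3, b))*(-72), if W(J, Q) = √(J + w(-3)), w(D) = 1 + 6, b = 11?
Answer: -7848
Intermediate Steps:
w(D) = 7
W(J, Q) = √(7 + J) (W(J, Q) = √(J + 7) = √(7 + J))
(107 + W(-3, b))*(-72) = (107 + √(7 - 3))*(-72) = (107 + √4)*(-72) = (107 + 2)*(-72) = 109*(-72) = -7848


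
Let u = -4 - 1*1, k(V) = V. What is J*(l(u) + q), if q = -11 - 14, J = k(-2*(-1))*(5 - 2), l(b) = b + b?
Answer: -210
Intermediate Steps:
u = -5 (u = -4 - 1 = -5)
l(b) = 2*b
J = 6 (J = (-2*(-1))*(5 - 2) = 2*3 = 6)
q = -25
J*(l(u) + q) = 6*(2*(-5) - 25) = 6*(-10 - 25) = 6*(-35) = -210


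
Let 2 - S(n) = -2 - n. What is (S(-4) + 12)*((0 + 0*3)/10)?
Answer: 0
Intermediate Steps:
S(n) = 4 + n (S(n) = 2 - (-2 - n) = 2 + (2 + n) = 4 + n)
(S(-4) + 12)*((0 + 0*3)/10) = ((4 - 4) + 12)*((0 + 0*3)/10) = (0 + 12)*((0 + 0)*(1/10)) = 12*(0*(1/10)) = 12*0 = 0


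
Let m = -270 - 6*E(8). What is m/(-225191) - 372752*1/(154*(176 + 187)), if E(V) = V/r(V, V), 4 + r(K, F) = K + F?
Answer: -41962539242/6294313641 ≈ -6.6667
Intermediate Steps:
r(K, F) = -4 + F + K (r(K, F) = -4 + (K + F) = -4 + (F + K) = -4 + F + K)
E(V) = V/(-4 + 2*V) (E(V) = V/(-4 + V + V) = V/(-4 + 2*V))
m = -274 (m = -270 - 3*8/(-2 + 8) = -270 - 3*8/6 = -270 - 6*⅔ = -270 - 4 = -274)
m/(-225191) - 372752*1/(154*(176 + 187)) = -274/(-225191) - 372752*1/(154*(176 + 187)) = -274*(-1/225191) - 372752/(154*363) = 274/225191 - 372752/55902 = 274/225191 - 372752*1/55902 = 274/225191 - 186376/27951 = -41962539242/6294313641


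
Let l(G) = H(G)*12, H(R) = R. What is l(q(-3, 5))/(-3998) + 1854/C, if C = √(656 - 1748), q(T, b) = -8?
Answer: 48/1999 - 309*I*√273/91 ≈ 0.024012 - 56.105*I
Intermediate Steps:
l(G) = 12*G (l(G) = G*12 = 12*G)
C = 2*I*√273 (C = √(-1092) = 2*I*√273 ≈ 33.045*I)
l(q(-3, 5))/(-3998) + 1854/C = (12*(-8))/(-3998) + 1854/((2*I*√273)) = -96*(-1/3998) + 1854*(-I*√273/546) = 48/1999 - 309*I*√273/91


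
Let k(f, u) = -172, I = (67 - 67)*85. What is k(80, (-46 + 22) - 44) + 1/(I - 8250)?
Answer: -1419001/8250 ≈ -172.00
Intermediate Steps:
I = 0 (I = 0*85 = 0)
k(80, (-46 + 22) - 44) + 1/(I - 8250) = -172 + 1/(0 - 8250) = -172 + 1/(-8250) = -172 - 1/8250 = -1419001/8250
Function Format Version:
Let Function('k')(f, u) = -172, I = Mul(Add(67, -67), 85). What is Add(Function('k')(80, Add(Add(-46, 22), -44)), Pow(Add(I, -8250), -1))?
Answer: Rational(-1419001, 8250) ≈ -172.00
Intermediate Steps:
I = 0 (I = Mul(0, 85) = 0)
Add(Function('k')(80, Add(Add(-46, 22), -44)), Pow(Add(I, -8250), -1)) = Add(-172, Pow(Add(0, -8250), -1)) = Add(-172, Pow(-8250, -1)) = Add(-172, Rational(-1, 8250)) = Rational(-1419001, 8250)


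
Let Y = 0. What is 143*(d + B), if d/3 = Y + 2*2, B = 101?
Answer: 16159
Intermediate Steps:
d = 12 (d = 3*(0 + 2*2) = 3*(0 + 4) = 3*4 = 12)
143*(d + B) = 143*(12 + 101) = 143*113 = 16159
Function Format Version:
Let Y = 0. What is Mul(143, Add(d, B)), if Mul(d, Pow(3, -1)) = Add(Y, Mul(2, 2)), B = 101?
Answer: 16159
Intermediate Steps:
d = 12 (d = Mul(3, Add(0, Mul(2, 2))) = Mul(3, Add(0, 4)) = Mul(3, 4) = 12)
Mul(143, Add(d, B)) = Mul(143, Add(12, 101)) = Mul(143, 113) = 16159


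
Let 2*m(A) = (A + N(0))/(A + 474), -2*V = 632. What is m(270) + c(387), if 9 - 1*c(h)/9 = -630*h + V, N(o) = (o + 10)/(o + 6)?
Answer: 9808368575/4464 ≈ 2.1972e+6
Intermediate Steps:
V = -316 (V = -½*632 = -316)
N(o) = (10 + o)/(6 + o)
m(A) = (5/3 + A)/(2*(474 + A)) (m(A) = ((A + (10 + 0)/(6 + 0))/(A + 474))/2 = ((A + 10/6)/(474 + A))/2 = ((A + (⅙)*10)/(474 + A))/2 = ((A + 5/3)/(474 + A))/2 = ((5/3 + A)/(474 + A))/2 = (5/3 + A)/(2*(474 + A)))
c(h) = 2925 + 5670*h (c(h) = 81 - 9*(-630*h - 316) = 81 - 9*(-316 - 630*h) = 81 + (2844 + 5670*h) = 2925 + 5670*h)
m(270) + c(387) = (5 + 3*270)/(6*(474 + 270)) + (2925 + 5670*387) = (⅙)*(5 + 810)/744 + (2925 + 2194290) = (⅙)*(1/744)*815 + 2197215 = 815/4464 + 2197215 = 9808368575/4464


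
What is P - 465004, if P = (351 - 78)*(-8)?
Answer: -467188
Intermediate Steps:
P = -2184 (P = 273*(-8) = -2184)
P - 465004 = -2184 - 465004 = -467188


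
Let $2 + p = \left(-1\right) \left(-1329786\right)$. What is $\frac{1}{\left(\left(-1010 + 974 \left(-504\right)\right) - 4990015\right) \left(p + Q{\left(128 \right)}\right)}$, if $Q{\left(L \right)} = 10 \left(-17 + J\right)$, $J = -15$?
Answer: $- \frac{1}{7288016620344} \approx -1.3721 \cdot 10^{-13}$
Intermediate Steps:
$Q{\left(L \right)} = -320$ ($Q{\left(L \right)} = 10 \left(-17 - 15\right) = 10 \left(-32\right) = -320$)
$p = 1329784$ ($p = -2 - -1329786 = -2 + 1329786 = 1329784$)
$\frac{1}{\left(\left(-1010 + 974 \left(-504\right)\right) - 4990015\right) \left(p + Q{\left(128 \right)}\right)} = \frac{1}{\left(\left(-1010 + 974 \left(-504\right)\right) - 4990015\right) \left(1329784 - 320\right)} = \frac{1}{\left(\left(-1010 - 490896\right) - 4990015\right) 1329464} = \frac{1}{\left(-491906 - 4990015\right) 1329464} = \frac{1}{\left(-5481921\right) 1329464} = \frac{1}{-7288016620344} = - \frac{1}{7288016620344}$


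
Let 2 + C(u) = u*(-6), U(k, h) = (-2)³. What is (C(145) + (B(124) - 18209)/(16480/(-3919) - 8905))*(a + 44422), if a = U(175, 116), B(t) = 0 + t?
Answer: -269816448907758/6983035 ≈ -3.8639e+7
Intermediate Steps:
B(t) = t
U(k, h) = -8
C(u) = -2 - 6*u (C(u) = -2 + u*(-6) = -2 - 6*u)
a = -8
(C(145) + (B(124) - 18209)/(16480/(-3919) - 8905))*(a + 44422) = ((-2 - 6*145) + (124 - 18209)/(16480/(-3919) - 8905))*(-8 + 44422) = ((-2 - 870) - 18085/(16480*(-1/3919) - 8905))*44414 = (-872 - 18085/(-16480/3919 - 8905))*44414 = (-872 - 18085/(-34915175/3919))*44414 = (-872 - 18085*(-3919/34915175))*44414 = (-872 + 14175023/6983035)*44414 = -6075031497/6983035*44414 = -269816448907758/6983035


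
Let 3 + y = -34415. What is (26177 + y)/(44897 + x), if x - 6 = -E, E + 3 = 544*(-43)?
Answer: -2747/22766 ≈ -0.12066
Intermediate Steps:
y = -34418 (y = -3 - 34415 = -34418)
E = -23395 (E = -3 + 544*(-43) = -3 - 23392 = -23395)
x = 23401 (x = 6 - 1*(-23395) = 6 + 23395 = 23401)
(26177 + y)/(44897 + x) = (26177 - 34418)/(44897 + 23401) = -8241/68298 = -8241*1/68298 = -2747/22766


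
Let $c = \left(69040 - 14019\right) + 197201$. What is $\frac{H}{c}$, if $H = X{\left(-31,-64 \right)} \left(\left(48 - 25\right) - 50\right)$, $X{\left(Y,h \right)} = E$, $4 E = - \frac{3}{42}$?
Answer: $\frac{9}{4708144} \approx 1.9116 \cdot 10^{-6}$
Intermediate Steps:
$E = - \frac{1}{56}$ ($E = \frac{\left(-3\right) \frac{1}{42}}{4} = \frac{1}{4} \left(- \frac{1}{14}\right) = - \frac{1}{56} \approx -0.017857$)
$X{\left(Y,h \right)} = - \frac{1}{56}$
$c = 252222$ ($c = 55021 + 197201 = 252222$)
$H = \frac{27}{56}$ ($H = - \frac{\left(48 - 25\right) - 50}{56} = - \frac{23 - 50}{56} = \left(- \frac{1}{56}\right) \left(-27\right) = \frac{27}{56} \approx 0.48214$)
$\frac{H}{c} = \frac{27}{56 \cdot 252222} = \frac{27}{56} \cdot \frac{1}{252222} = \frac{9}{4708144}$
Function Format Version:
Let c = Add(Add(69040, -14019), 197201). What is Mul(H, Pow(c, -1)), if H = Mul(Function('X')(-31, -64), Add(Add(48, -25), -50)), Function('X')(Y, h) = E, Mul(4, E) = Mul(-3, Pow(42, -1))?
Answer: Rational(9, 4708144) ≈ 1.9116e-6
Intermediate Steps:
E = Rational(-1, 56) (E = Mul(Rational(1, 4), Mul(-3, Pow(42, -1))) = Mul(Rational(1, 4), Mul(-3, Rational(1, 42))) = Mul(Rational(1, 4), Rational(-1, 14)) = Rational(-1, 56) ≈ -0.017857)
Function('X')(Y, h) = Rational(-1, 56)
c = 252222 (c = Add(55021, 197201) = 252222)
H = Rational(27, 56) (H = Mul(Rational(-1, 56), Add(Add(48, -25), -50)) = Mul(Rational(-1, 56), Add(23, -50)) = Mul(Rational(-1, 56), -27) = Rational(27, 56) ≈ 0.48214)
Mul(H, Pow(c, -1)) = Mul(Rational(27, 56), Pow(252222, -1)) = Mul(Rational(27, 56), Rational(1, 252222)) = Rational(9, 4708144)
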